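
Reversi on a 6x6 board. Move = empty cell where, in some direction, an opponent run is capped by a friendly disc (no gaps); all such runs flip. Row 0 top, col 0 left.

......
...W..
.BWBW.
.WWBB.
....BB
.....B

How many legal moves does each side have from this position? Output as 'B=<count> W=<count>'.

-- B to move --
(0,2): no bracket -> illegal
(0,3): flips 1 -> legal
(0,4): no bracket -> illegal
(1,1): flips 1 -> legal
(1,2): no bracket -> illegal
(1,4): flips 1 -> legal
(1,5): flips 1 -> legal
(2,0): no bracket -> illegal
(2,5): flips 1 -> legal
(3,0): flips 2 -> legal
(3,5): no bracket -> illegal
(4,0): no bracket -> illegal
(4,1): flips 2 -> legal
(4,2): no bracket -> illegal
(4,3): flips 1 -> legal
B mobility = 8
-- W to move --
(1,0): flips 1 -> legal
(1,1): flips 1 -> legal
(1,2): no bracket -> illegal
(1,4): flips 1 -> legal
(2,0): flips 1 -> legal
(2,5): no bracket -> illegal
(3,0): no bracket -> illegal
(3,5): flips 2 -> legal
(4,2): flips 1 -> legal
(4,3): flips 2 -> legal
(5,3): no bracket -> illegal
(5,4): flips 2 -> legal
W mobility = 8

Answer: B=8 W=8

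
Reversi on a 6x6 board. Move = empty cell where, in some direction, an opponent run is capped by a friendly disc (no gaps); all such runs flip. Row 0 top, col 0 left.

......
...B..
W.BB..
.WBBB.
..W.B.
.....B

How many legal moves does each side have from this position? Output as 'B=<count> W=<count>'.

-- B to move --
(1,0): no bracket -> illegal
(1,1): no bracket -> illegal
(2,1): no bracket -> illegal
(3,0): flips 1 -> legal
(4,0): flips 1 -> legal
(4,1): no bracket -> illegal
(4,3): no bracket -> illegal
(5,1): flips 1 -> legal
(5,2): flips 1 -> legal
(5,3): no bracket -> illegal
B mobility = 4
-- W to move --
(0,2): no bracket -> illegal
(0,3): no bracket -> illegal
(0,4): flips 2 -> legal
(1,1): no bracket -> illegal
(1,2): flips 2 -> legal
(1,4): no bracket -> illegal
(2,1): no bracket -> illegal
(2,4): flips 1 -> legal
(2,5): no bracket -> illegal
(3,5): flips 3 -> legal
(4,1): no bracket -> illegal
(4,3): no bracket -> illegal
(4,5): no bracket -> illegal
(5,3): no bracket -> illegal
(5,4): no bracket -> illegal
W mobility = 4

Answer: B=4 W=4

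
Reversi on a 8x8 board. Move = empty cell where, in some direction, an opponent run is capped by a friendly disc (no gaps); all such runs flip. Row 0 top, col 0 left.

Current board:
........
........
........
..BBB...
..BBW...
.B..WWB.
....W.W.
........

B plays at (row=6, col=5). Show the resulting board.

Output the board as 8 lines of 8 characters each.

Place B at (6,5); scan 8 dirs for brackets.
Dir NW: opp run (5,4) capped by B -> flip
Dir N: opp run (5,5), next='.' -> no flip
Dir NE: first cell 'B' (not opp) -> no flip
Dir W: opp run (6,4), next='.' -> no flip
Dir E: opp run (6,6), next='.' -> no flip
Dir SW: first cell '.' (not opp) -> no flip
Dir S: first cell '.' (not opp) -> no flip
Dir SE: first cell '.' (not opp) -> no flip
All flips: (5,4)

Answer: ........
........
........
..BBB...
..BBW...
.B..BWB.
....WBW.
........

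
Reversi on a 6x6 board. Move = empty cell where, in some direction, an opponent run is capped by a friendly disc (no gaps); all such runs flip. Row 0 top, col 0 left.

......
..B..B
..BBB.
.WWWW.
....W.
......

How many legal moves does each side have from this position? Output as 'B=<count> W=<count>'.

Answer: B=7 W=5

Derivation:
-- B to move --
(2,0): no bracket -> illegal
(2,1): no bracket -> illegal
(2,5): no bracket -> illegal
(3,0): no bracket -> illegal
(3,5): no bracket -> illegal
(4,0): flips 1 -> legal
(4,1): flips 1 -> legal
(4,2): flips 2 -> legal
(4,3): flips 1 -> legal
(4,5): flips 1 -> legal
(5,3): no bracket -> illegal
(5,4): flips 2 -> legal
(5,5): flips 2 -> legal
B mobility = 7
-- W to move --
(0,1): flips 2 -> legal
(0,2): flips 2 -> legal
(0,3): no bracket -> illegal
(0,4): no bracket -> illegal
(0,5): no bracket -> illegal
(1,1): flips 1 -> legal
(1,3): flips 2 -> legal
(1,4): flips 2 -> legal
(2,1): no bracket -> illegal
(2,5): no bracket -> illegal
(3,5): no bracket -> illegal
W mobility = 5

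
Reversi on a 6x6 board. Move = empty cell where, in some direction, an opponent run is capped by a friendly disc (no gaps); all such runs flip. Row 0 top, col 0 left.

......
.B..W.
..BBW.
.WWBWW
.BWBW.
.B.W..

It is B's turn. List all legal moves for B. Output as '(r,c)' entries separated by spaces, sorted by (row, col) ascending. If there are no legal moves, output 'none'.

Answer: (0,5) (1,5) (2,1) (2,5) (3,0) (4,0) (4,5) (5,2) (5,5)

Derivation:
(0,3): no bracket -> illegal
(0,4): no bracket -> illegal
(0,5): flips 1 -> legal
(1,3): no bracket -> illegal
(1,5): flips 1 -> legal
(2,0): no bracket -> illegal
(2,1): flips 2 -> legal
(2,5): flips 2 -> legal
(3,0): flips 2 -> legal
(4,0): flips 1 -> legal
(4,5): flips 2 -> legal
(5,2): flips 2 -> legal
(5,4): no bracket -> illegal
(5,5): flips 1 -> legal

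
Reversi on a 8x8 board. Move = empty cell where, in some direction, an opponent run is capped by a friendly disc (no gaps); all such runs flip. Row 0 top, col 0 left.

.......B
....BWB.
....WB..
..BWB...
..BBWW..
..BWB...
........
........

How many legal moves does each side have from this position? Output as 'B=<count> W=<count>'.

-- B to move --
(0,4): no bracket -> illegal
(0,5): flips 1 -> legal
(0,6): flips 3 -> legal
(1,3): no bracket -> illegal
(2,2): no bracket -> illegal
(2,3): flips 2 -> legal
(2,6): no bracket -> illegal
(3,5): no bracket -> illegal
(3,6): flips 1 -> legal
(4,6): flips 2 -> legal
(5,5): no bracket -> illegal
(5,6): flips 1 -> legal
(6,2): no bracket -> illegal
(6,3): flips 1 -> legal
(6,4): flips 1 -> legal
B mobility = 8
-- W to move --
(0,3): no bracket -> illegal
(0,4): flips 1 -> legal
(0,5): no bracket -> illegal
(0,6): no bracket -> illegal
(1,3): flips 1 -> legal
(1,7): flips 1 -> legal
(2,1): no bracket -> illegal
(2,2): no bracket -> illegal
(2,3): flips 1 -> legal
(2,6): flips 1 -> legal
(2,7): no bracket -> illegal
(3,1): flips 2 -> legal
(3,5): flips 2 -> legal
(3,6): no bracket -> illegal
(4,1): flips 2 -> legal
(5,1): flips 2 -> legal
(5,5): flips 1 -> legal
(6,1): no bracket -> illegal
(6,2): no bracket -> illegal
(6,3): flips 1 -> legal
(6,4): flips 1 -> legal
(6,5): no bracket -> illegal
W mobility = 12

Answer: B=8 W=12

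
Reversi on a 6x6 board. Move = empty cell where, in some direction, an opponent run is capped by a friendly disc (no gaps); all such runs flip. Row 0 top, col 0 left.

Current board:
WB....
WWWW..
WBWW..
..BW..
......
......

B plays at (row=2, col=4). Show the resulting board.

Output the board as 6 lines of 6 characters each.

Answer: WB....
WWWW..
WBBBB.
..BW..
......
......

Derivation:
Place B at (2,4); scan 8 dirs for brackets.
Dir NW: opp run (1,3), next='.' -> no flip
Dir N: first cell '.' (not opp) -> no flip
Dir NE: first cell '.' (not opp) -> no flip
Dir W: opp run (2,3) (2,2) capped by B -> flip
Dir E: first cell '.' (not opp) -> no flip
Dir SW: opp run (3,3), next='.' -> no flip
Dir S: first cell '.' (not opp) -> no flip
Dir SE: first cell '.' (not opp) -> no flip
All flips: (2,2) (2,3)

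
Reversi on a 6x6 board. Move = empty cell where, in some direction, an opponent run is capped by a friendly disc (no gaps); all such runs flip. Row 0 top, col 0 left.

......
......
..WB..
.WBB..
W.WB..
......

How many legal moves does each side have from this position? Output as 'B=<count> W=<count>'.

-- B to move --
(1,1): flips 1 -> legal
(1,2): flips 1 -> legal
(1,3): no bracket -> illegal
(2,0): no bracket -> illegal
(2,1): flips 1 -> legal
(3,0): flips 1 -> legal
(4,1): flips 1 -> legal
(5,0): no bracket -> illegal
(5,1): flips 1 -> legal
(5,2): flips 1 -> legal
(5,3): no bracket -> illegal
B mobility = 7
-- W to move --
(1,2): no bracket -> illegal
(1,3): no bracket -> illegal
(1,4): no bracket -> illegal
(2,1): no bracket -> illegal
(2,4): flips 2 -> legal
(3,4): flips 2 -> legal
(4,1): no bracket -> illegal
(4,4): flips 2 -> legal
(5,2): no bracket -> illegal
(5,3): no bracket -> illegal
(5,4): no bracket -> illegal
W mobility = 3

Answer: B=7 W=3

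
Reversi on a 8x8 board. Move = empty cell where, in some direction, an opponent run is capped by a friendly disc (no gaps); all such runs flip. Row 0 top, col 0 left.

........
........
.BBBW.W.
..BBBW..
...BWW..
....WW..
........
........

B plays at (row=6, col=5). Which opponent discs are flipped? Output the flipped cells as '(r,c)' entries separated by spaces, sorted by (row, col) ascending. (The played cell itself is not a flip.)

Dir NW: opp run (5,4) capped by B -> flip
Dir N: opp run (5,5) (4,5) (3,5), next='.' -> no flip
Dir NE: first cell '.' (not opp) -> no flip
Dir W: first cell '.' (not opp) -> no flip
Dir E: first cell '.' (not opp) -> no flip
Dir SW: first cell '.' (not opp) -> no flip
Dir S: first cell '.' (not opp) -> no flip
Dir SE: first cell '.' (not opp) -> no flip

Answer: (5,4)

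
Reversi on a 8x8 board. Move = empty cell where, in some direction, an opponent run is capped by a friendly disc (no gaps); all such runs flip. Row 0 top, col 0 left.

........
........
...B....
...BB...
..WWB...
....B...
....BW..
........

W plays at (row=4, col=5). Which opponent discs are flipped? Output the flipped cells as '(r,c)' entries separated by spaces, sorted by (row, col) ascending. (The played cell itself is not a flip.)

Answer: (4,4)

Derivation:
Dir NW: opp run (3,4) (2,3), next='.' -> no flip
Dir N: first cell '.' (not opp) -> no flip
Dir NE: first cell '.' (not opp) -> no flip
Dir W: opp run (4,4) capped by W -> flip
Dir E: first cell '.' (not opp) -> no flip
Dir SW: opp run (5,4), next='.' -> no flip
Dir S: first cell '.' (not opp) -> no flip
Dir SE: first cell '.' (not opp) -> no flip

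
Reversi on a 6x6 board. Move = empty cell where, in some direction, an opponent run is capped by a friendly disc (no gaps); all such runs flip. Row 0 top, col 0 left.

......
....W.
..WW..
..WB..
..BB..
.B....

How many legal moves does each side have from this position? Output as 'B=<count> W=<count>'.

-- B to move --
(0,3): no bracket -> illegal
(0,4): no bracket -> illegal
(0,5): no bracket -> illegal
(1,1): flips 1 -> legal
(1,2): flips 2 -> legal
(1,3): flips 1 -> legal
(1,5): no bracket -> illegal
(2,1): flips 1 -> legal
(2,4): no bracket -> illegal
(2,5): no bracket -> illegal
(3,1): flips 1 -> legal
(3,4): no bracket -> illegal
(4,1): no bracket -> illegal
B mobility = 5
-- W to move --
(2,4): no bracket -> illegal
(3,1): no bracket -> illegal
(3,4): flips 1 -> legal
(4,0): no bracket -> illegal
(4,1): no bracket -> illegal
(4,4): flips 1 -> legal
(5,0): no bracket -> illegal
(5,2): flips 1 -> legal
(5,3): flips 2 -> legal
(5,4): flips 1 -> legal
W mobility = 5

Answer: B=5 W=5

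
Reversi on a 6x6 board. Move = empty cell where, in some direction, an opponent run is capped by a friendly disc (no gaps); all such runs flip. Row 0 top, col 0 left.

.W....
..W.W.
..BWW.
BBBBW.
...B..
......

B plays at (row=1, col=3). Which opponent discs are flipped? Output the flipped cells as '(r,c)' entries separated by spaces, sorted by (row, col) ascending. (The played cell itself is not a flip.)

Answer: (2,3)

Derivation:
Dir NW: first cell '.' (not opp) -> no flip
Dir N: first cell '.' (not opp) -> no flip
Dir NE: first cell '.' (not opp) -> no flip
Dir W: opp run (1,2), next='.' -> no flip
Dir E: opp run (1,4), next='.' -> no flip
Dir SW: first cell 'B' (not opp) -> no flip
Dir S: opp run (2,3) capped by B -> flip
Dir SE: opp run (2,4), next='.' -> no flip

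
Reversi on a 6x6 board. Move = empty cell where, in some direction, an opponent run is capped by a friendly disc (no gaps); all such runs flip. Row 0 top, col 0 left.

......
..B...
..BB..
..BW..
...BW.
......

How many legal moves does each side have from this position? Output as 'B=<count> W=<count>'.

-- B to move --
(2,4): no bracket -> illegal
(3,4): flips 1 -> legal
(3,5): no bracket -> illegal
(4,2): no bracket -> illegal
(4,5): flips 1 -> legal
(5,3): no bracket -> illegal
(5,4): no bracket -> illegal
(5,5): flips 2 -> legal
B mobility = 3
-- W to move --
(0,1): no bracket -> illegal
(0,2): no bracket -> illegal
(0,3): no bracket -> illegal
(1,1): flips 1 -> legal
(1,3): flips 1 -> legal
(1,4): no bracket -> illegal
(2,1): no bracket -> illegal
(2,4): no bracket -> illegal
(3,1): flips 1 -> legal
(3,4): no bracket -> illegal
(4,1): no bracket -> illegal
(4,2): flips 1 -> legal
(5,2): no bracket -> illegal
(5,3): flips 1 -> legal
(5,4): no bracket -> illegal
W mobility = 5

Answer: B=3 W=5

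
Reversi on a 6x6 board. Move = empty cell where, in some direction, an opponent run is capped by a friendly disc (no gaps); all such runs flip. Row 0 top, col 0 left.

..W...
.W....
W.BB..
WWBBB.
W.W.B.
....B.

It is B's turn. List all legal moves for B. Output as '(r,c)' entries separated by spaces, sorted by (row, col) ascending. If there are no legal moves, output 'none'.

Answer: (0,0) (5,1) (5,2)

Derivation:
(0,0): flips 1 -> legal
(0,1): no bracket -> illegal
(0,3): no bracket -> illegal
(1,0): no bracket -> illegal
(1,2): no bracket -> illegal
(1,3): no bracket -> illegal
(2,1): no bracket -> illegal
(4,1): no bracket -> illegal
(4,3): no bracket -> illegal
(5,0): no bracket -> illegal
(5,1): flips 1 -> legal
(5,2): flips 1 -> legal
(5,3): no bracket -> illegal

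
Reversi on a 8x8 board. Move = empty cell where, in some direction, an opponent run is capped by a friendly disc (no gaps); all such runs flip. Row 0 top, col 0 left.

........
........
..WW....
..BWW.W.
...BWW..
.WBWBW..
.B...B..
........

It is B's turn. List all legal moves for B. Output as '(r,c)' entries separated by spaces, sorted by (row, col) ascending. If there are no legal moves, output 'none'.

(1,1): no bracket -> illegal
(1,2): flips 1 -> legal
(1,3): flips 2 -> legal
(1,4): flips 1 -> legal
(2,1): no bracket -> illegal
(2,4): flips 2 -> legal
(2,5): flips 1 -> legal
(2,6): no bracket -> illegal
(2,7): flips 2 -> legal
(3,1): no bracket -> illegal
(3,5): flips 4 -> legal
(3,7): no bracket -> illegal
(4,0): no bracket -> illegal
(4,1): flips 1 -> legal
(4,2): no bracket -> illegal
(4,6): flips 2 -> legal
(4,7): no bracket -> illegal
(5,0): flips 1 -> legal
(5,6): flips 1 -> legal
(6,0): no bracket -> illegal
(6,2): no bracket -> illegal
(6,3): flips 1 -> legal
(6,4): no bracket -> illegal
(6,6): no bracket -> illegal

Answer: (1,2) (1,3) (1,4) (2,4) (2,5) (2,7) (3,5) (4,1) (4,6) (5,0) (5,6) (6,3)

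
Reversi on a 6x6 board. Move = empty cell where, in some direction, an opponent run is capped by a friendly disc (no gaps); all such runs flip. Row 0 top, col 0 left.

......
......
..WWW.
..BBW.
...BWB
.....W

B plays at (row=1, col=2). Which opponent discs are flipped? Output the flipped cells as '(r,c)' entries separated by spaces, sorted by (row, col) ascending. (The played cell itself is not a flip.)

Answer: (2,2) (2,3) (3,4)

Derivation:
Dir NW: first cell '.' (not opp) -> no flip
Dir N: first cell '.' (not opp) -> no flip
Dir NE: first cell '.' (not opp) -> no flip
Dir W: first cell '.' (not opp) -> no flip
Dir E: first cell '.' (not opp) -> no flip
Dir SW: first cell '.' (not opp) -> no flip
Dir S: opp run (2,2) capped by B -> flip
Dir SE: opp run (2,3) (3,4) capped by B -> flip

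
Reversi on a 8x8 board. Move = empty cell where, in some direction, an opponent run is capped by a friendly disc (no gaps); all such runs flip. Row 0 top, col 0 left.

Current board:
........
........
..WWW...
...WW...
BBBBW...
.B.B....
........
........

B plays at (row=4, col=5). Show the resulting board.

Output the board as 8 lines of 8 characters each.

Answer: ........
........
..WWW...
...WW...
BBBBBB..
.B.B....
........
........

Derivation:
Place B at (4,5); scan 8 dirs for brackets.
Dir NW: opp run (3,4) (2,3), next='.' -> no flip
Dir N: first cell '.' (not opp) -> no flip
Dir NE: first cell '.' (not opp) -> no flip
Dir W: opp run (4,4) capped by B -> flip
Dir E: first cell '.' (not opp) -> no flip
Dir SW: first cell '.' (not opp) -> no flip
Dir S: first cell '.' (not opp) -> no flip
Dir SE: first cell '.' (not opp) -> no flip
All flips: (4,4)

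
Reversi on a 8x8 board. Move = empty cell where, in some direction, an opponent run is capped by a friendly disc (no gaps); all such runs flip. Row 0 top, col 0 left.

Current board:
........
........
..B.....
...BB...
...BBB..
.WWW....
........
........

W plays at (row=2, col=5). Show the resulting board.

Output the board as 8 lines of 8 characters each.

Answer: ........
........
..B..W..
...BW...
...WBB..
.WWW....
........
........

Derivation:
Place W at (2,5); scan 8 dirs for brackets.
Dir NW: first cell '.' (not opp) -> no flip
Dir N: first cell '.' (not opp) -> no flip
Dir NE: first cell '.' (not opp) -> no flip
Dir W: first cell '.' (not opp) -> no flip
Dir E: first cell '.' (not opp) -> no flip
Dir SW: opp run (3,4) (4,3) capped by W -> flip
Dir S: first cell '.' (not opp) -> no flip
Dir SE: first cell '.' (not opp) -> no flip
All flips: (3,4) (4,3)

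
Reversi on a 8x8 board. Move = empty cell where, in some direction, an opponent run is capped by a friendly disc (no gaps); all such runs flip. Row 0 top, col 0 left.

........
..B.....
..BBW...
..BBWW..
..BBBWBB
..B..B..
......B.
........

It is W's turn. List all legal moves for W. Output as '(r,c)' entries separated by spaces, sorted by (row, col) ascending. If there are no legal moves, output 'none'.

Answer: (0,1) (2,1) (3,1) (4,1) (5,1) (5,3) (5,4) (5,7) (6,1) (6,5)

Derivation:
(0,1): flips 2 -> legal
(0,2): no bracket -> illegal
(0,3): no bracket -> illegal
(1,1): no bracket -> illegal
(1,3): no bracket -> illegal
(1,4): no bracket -> illegal
(2,1): flips 2 -> legal
(3,1): flips 2 -> legal
(3,6): no bracket -> illegal
(3,7): no bracket -> illegal
(4,1): flips 3 -> legal
(5,1): flips 2 -> legal
(5,3): flips 1 -> legal
(5,4): flips 1 -> legal
(5,6): no bracket -> illegal
(5,7): flips 1 -> legal
(6,1): flips 2 -> legal
(6,2): no bracket -> illegal
(6,3): no bracket -> illegal
(6,4): no bracket -> illegal
(6,5): flips 1 -> legal
(6,7): no bracket -> illegal
(7,5): no bracket -> illegal
(7,6): no bracket -> illegal
(7,7): no bracket -> illegal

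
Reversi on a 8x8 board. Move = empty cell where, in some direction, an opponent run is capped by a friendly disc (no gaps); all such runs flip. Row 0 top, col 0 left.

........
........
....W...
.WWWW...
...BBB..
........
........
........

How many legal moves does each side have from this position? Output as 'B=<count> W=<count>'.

-- B to move --
(1,3): no bracket -> illegal
(1,4): flips 2 -> legal
(1,5): no bracket -> illegal
(2,0): no bracket -> illegal
(2,1): flips 1 -> legal
(2,2): flips 1 -> legal
(2,3): flips 2 -> legal
(2,5): flips 1 -> legal
(3,0): no bracket -> illegal
(3,5): no bracket -> illegal
(4,0): no bracket -> illegal
(4,1): no bracket -> illegal
(4,2): no bracket -> illegal
B mobility = 5
-- W to move --
(3,5): no bracket -> illegal
(3,6): no bracket -> illegal
(4,2): no bracket -> illegal
(4,6): no bracket -> illegal
(5,2): flips 1 -> legal
(5,3): flips 1 -> legal
(5,4): flips 2 -> legal
(5,5): flips 1 -> legal
(5,6): flips 1 -> legal
W mobility = 5

Answer: B=5 W=5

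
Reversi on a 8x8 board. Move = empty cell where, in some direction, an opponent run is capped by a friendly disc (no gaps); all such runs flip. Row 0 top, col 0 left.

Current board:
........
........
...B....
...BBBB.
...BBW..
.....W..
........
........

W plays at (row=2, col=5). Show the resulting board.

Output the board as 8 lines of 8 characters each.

Answer: ........
........
...B.W..
...BBWB.
...BBW..
.....W..
........
........

Derivation:
Place W at (2,5); scan 8 dirs for brackets.
Dir NW: first cell '.' (not opp) -> no flip
Dir N: first cell '.' (not opp) -> no flip
Dir NE: first cell '.' (not opp) -> no flip
Dir W: first cell '.' (not opp) -> no flip
Dir E: first cell '.' (not opp) -> no flip
Dir SW: opp run (3,4) (4,3), next='.' -> no flip
Dir S: opp run (3,5) capped by W -> flip
Dir SE: opp run (3,6), next='.' -> no flip
All flips: (3,5)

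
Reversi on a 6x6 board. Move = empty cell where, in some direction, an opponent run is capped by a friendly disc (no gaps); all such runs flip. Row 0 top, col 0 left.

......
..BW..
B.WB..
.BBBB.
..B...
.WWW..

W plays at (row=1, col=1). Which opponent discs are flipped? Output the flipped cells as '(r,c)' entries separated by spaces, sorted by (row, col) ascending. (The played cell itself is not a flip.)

Answer: (1,2)

Derivation:
Dir NW: first cell '.' (not opp) -> no flip
Dir N: first cell '.' (not opp) -> no flip
Dir NE: first cell '.' (not opp) -> no flip
Dir W: first cell '.' (not opp) -> no flip
Dir E: opp run (1,2) capped by W -> flip
Dir SW: opp run (2,0), next=edge -> no flip
Dir S: first cell '.' (not opp) -> no flip
Dir SE: first cell 'W' (not opp) -> no flip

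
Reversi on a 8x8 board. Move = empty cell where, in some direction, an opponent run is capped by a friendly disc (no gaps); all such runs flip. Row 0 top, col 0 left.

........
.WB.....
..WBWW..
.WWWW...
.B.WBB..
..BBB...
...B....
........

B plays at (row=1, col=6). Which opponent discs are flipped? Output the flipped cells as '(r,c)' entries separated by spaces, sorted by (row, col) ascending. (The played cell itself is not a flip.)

Answer: (2,5) (3,4) (4,3)

Derivation:
Dir NW: first cell '.' (not opp) -> no flip
Dir N: first cell '.' (not opp) -> no flip
Dir NE: first cell '.' (not opp) -> no flip
Dir W: first cell '.' (not opp) -> no flip
Dir E: first cell '.' (not opp) -> no flip
Dir SW: opp run (2,5) (3,4) (4,3) capped by B -> flip
Dir S: first cell '.' (not opp) -> no flip
Dir SE: first cell '.' (not opp) -> no flip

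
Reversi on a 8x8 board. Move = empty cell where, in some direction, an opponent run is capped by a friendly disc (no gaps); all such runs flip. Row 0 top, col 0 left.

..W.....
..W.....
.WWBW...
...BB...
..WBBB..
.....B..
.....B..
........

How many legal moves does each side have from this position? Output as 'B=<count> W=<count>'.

Answer: B=8 W=4

Derivation:
-- B to move --
(0,1): flips 1 -> legal
(0,3): no bracket -> illegal
(1,0): no bracket -> illegal
(1,1): flips 1 -> legal
(1,3): no bracket -> illegal
(1,4): flips 1 -> legal
(1,5): flips 1 -> legal
(2,0): flips 2 -> legal
(2,5): flips 1 -> legal
(3,0): no bracket -> illegal
(3,1): no bracket -> illegal
(3,2): no bracket -> illegal
(3,5): no bracket -> illegal
(4,1): flips 1 -> legal
(5,1): flips 1 -> legal
(5,2): no bracket -> illegal
(5,3): no bracket -> illegal
B mobility = 8
-- W to move --
(1,3): no bracket -> illegal
(1,4): no bracket -> illegal
(2,5): no bracket -> illegal
(3,2): no bracket -> illegal
(3,5): no bracket -> illegal
(3,6): no bracket -> illegal
(4,6): flips 3 -> legal
(5,2): no bracket -> illegal
(5,3): no bracket -> illegal
(5,4): flips 2 -> legal
(5,6): flips 3 -> legal
(6,4): no bracket -> illegal
(6,6): flips 3 -> legal
(7,4): no bracket -> illegal
(7,5): no bracket -> illegal
(7,6): no bracket -> illegal
W mobility = 4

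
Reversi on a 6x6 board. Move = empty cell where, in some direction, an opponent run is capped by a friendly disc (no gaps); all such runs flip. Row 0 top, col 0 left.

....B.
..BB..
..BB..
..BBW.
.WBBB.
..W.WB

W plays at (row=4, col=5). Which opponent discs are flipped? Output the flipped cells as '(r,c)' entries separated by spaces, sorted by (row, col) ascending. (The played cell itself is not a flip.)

Answer: (4,2) (4,3) (4,4)

Derivation:
Dir NW: first cell 'W' (not opp) -> no flip
Dir N: first cell '.' (not opp) -> no flip
Dir NE: edge -> no flip
Dir W: opp run (4,4) (4,3) (4,2) capped by W -> flip
Dir E: edge -> no flip
Dir SW: first cell 'W' (not opp) -> no flip
Dir S: opp run (5,5), next=edge -> no flip
Dir SE: edge -> no flip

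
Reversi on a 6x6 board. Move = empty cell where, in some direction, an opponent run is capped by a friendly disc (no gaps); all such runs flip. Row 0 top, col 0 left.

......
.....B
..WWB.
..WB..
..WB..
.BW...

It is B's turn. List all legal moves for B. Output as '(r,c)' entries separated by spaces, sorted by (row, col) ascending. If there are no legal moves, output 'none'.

(1,1): flips 1 -> legal
(1,2): no bracket -> illegal
(1,3): flips 1 -> legal
(1,4): no bracket -> illegal
(2,1): flips 3 -> legal
(3,1): flips 1 -> legal
(3,4): no bracket -> illegal
(4,1): flips 1 -> legal
(5,3): flips 1 -> legal

Answer: (1,1) (1,3) (2,1) (3,1) (4,1) (5,3)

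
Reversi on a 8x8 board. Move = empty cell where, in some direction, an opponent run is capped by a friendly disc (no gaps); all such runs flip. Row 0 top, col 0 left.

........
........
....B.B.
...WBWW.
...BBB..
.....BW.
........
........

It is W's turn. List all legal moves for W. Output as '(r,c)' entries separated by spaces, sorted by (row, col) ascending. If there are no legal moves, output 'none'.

(1,3): flips 1 -> legal
(1,4): no bracket -> illegal
(1,5): flips 1 -> legal
(1,6): flips 1 -> legal
(1,7): flips 1 -> legal
(2,3): flips 2 -> legal
(2,5): no bracket -> illegal
(2,7): no bracket -> illegal
(3,2): no bracket -> illegal
(3,7): no bracket -> illegal
(4,2): no bracket -> illegal
(4,6): no bracket -> illegal
(5,2): no bracket -> illegal
(5,3): flips 2 -> legal
(5,4): flips 2 -> legal
(6,4): no bracket -> illegal
(6,5): flips 2 -> legal
(6,6): flips 2 -> legal

Answer: (1,3) (1,5) (1,6) (1,7) (2,3) (5,3) (5,4) (6,5) (6,6)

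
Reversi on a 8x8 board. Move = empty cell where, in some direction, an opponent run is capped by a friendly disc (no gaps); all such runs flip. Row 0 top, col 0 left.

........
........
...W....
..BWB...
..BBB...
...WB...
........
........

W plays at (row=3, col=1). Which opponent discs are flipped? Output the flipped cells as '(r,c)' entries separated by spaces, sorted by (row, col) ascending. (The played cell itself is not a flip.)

Dir NW: first cell '.' (not opp) -> no flip
Dir N: first cell '.' (not opp) -> no flip
Dir NE: first cell '.' (not opp) -> no flip
Dir W: first cell '.' (not opp) -> no flip
Dir E: opp run (3,2) capped by W -> flip
Dir SW: first cell '.' (not opp) -> no flip
Dir S: first cell '.' (not opp) -> no flip
Dir SE: opp run (4,2) capped by W -> flip

Answer: (3,2) (4,2)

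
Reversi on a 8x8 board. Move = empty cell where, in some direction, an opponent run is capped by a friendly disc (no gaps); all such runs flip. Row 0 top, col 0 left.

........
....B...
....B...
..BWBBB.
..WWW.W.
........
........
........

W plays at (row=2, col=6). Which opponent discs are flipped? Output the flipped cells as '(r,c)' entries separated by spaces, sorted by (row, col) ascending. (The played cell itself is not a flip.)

Answer: (3,5) (3,6)

Derivation:
Dir NW: first cell '.' (not opp) -> no flip
Dir N: first cell '.' (not opp) -> no flip
Dir NE: first cell '.' (not opp) -> no flip
Dir W: first cell '.' (not opp) -> no flip
Dir E: first cell '.' (not opp) -> no flip
Dir SW: opp run (3,5) capped by W -> flip
Dir S: opp run (3,6) capped by W -> flip
Dir SE: first cell '.' (not opp) -> no flip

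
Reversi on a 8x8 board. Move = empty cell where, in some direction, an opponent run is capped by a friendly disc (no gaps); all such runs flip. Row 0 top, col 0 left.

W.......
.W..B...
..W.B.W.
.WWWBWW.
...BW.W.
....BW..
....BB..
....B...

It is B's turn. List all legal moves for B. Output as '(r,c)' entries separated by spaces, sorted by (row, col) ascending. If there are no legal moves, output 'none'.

Answer: (2,1) (2,3) (3,0) (3,7) (4,2) (4,5) (5,6) (5,7)

Derivation:
(0,1): no bracket -> illegal
(0,2): no bracket -> illegal
(1,0): no bracket -> illegal
(1,2): no bracket -> illegal
(1,3): no bracket -> illegal
(1,5): no bracket -> illegal
(1,6): no bracket -> illegal
(1,7): no bracket -> illegal
(2,0): no bracket -> illegal
(2,1): flips 1 -> legal
(2,3): flips 1 -> legal
(2,5): no bracket -> illegal
(2,7): no bracket -> illegal
(3,0): flips 3 -> legal
(3,7): flips 4 -> legal
(4,0): no bracket -> illegal
(4,1): no bracket -> illegal
(4,2): flips 1 -> legal
(4,5): flips 2 -> legal
(4,7): no bracket -> illegal
(5,3): no bracket -> illegal
(5,6): flips 1 -> legal
(5,7): flips 2 -> legal
(6,6): no bracket -> illegal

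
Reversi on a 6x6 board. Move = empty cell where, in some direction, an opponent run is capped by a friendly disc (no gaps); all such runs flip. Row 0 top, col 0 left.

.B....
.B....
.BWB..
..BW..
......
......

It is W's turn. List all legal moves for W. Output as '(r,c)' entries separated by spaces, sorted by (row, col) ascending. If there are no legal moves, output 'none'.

Answer: (0,0) (1,3) (2,0) (2,4) (3,1) (4,2)

Derivation:
(0,0): flips 1 -> legal
(0,2): no bracket -> illegal
(1,0): no bracket -> illegal
(1,2): no bracket -> illegal
(1,3): flips 1 -> legal
(1,4): no bracket -> illegal
(2,0): flips 1 -> legal
(2,4): flips 1 -> legal
(3,0): no bracket -> illegal
(3,1): flips 1 -> legal
(3,4): no bracket -> illegal
(4,1): no bracket -> illegal
(4,2): flips 1 -> legal
(4,3): no bracket -> illegal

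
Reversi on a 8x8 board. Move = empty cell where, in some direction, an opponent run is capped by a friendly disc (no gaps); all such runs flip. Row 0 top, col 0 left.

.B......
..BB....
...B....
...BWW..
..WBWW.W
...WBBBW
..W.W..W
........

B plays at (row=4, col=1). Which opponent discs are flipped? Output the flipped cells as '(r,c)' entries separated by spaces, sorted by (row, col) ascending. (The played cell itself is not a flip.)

Answer: (4,2)

Derivation:
Dir NW: first cell '.' (not opp) -> no flip
Dir N: first cell '.' (not opp) -> no flip
Dir NE: first cell '.' (not opp) -> no flip
Dir W: first cell '.' (not opp) -> no flip
Dir E: opp run (4,2) capped by B -> flip
Dir SW: first cell '.' (not opp) -> no flip
Dir S: first cell '.' (not opp) -> no flip
Dir SE: first cell '.' (not opp) -> no flip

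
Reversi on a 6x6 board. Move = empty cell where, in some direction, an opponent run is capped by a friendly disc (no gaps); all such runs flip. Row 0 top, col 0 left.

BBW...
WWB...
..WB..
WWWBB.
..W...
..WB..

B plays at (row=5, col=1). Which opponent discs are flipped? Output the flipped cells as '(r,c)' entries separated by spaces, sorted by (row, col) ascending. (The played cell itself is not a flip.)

Answer: (4,2) (5,2)

Derivation:
Dir NW: first cell '.' (not opp) -> no flip
Dir N: first cell '.' (not opp) -> no flip
Dir NE: opp run (4,2) capped by B -> flip
Dir W: first cell '.' (not opp) -> no flip
Dir E: opp run (5,2) capped by B -> flip
Dir SW: edge -> no flip
Dir S: edge -> no flip
Dir SE: edge -> no flip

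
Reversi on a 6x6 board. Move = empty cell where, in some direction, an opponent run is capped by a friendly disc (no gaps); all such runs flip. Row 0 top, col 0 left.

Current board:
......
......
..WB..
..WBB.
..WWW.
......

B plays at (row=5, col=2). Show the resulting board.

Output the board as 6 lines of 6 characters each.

Place B at (5,2); scan 8 dirs for brackets.
Dir NW: first cell '.' (not opp) -> no flip
Dir N: opp run (4,2) (3,2) (2,2), next='.' -> no flip
Dir NE: opp run (4,3) capped by B -> flip
Dir W: first cell '.' (not opp) -> no flip
Dir E: first cell '.' (not opp) -> no flip
Dir SW: edge -> no flip
Dir S: edge -> no flip
Dir SE: edge -> no flip
All flips: (4,3)

Answer: ......
......
..WB..
..WBB.
..WBW.
..B...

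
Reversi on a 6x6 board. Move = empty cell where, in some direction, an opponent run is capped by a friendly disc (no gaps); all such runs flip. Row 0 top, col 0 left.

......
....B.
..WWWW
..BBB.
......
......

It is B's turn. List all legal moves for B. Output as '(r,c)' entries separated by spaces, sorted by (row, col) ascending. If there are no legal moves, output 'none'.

(1,1): flips 1 -> legal
(1,2): flips 2 -> legal
(1,3): flips 1 -> legal
(1,5): flips 1 -> legal
(2,1): no bracket -> illegal
(3,1): no bracket -> illegal
(3,5): no bracket -> illegal

Answer: (1,1) (1,2) (1,3) (1,5)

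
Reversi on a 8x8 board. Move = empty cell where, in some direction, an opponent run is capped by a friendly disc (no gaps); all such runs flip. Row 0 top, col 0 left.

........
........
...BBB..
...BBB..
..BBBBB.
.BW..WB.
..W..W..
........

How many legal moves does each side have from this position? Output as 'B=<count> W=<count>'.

-- B to move --
(4,1): no bracket -> illegal
(5,3): flips 1 -> legal
(5,4): flips 1 -> legal
(6,1): flips 1 -> legal
(6,3): no bracket -> illegal
(6,4): flips 1 -> legal
(6,6): flips 1 -> legal
(7,1): no bracket -> illegal
(7,2): flips 2 -> legal
(7,3): flips 1 -> legal
(7,4): flips 1 -> legal
(7,5): flips 2 -> legal
(7,6): no bracket -> illegal
B mobility = 9
-- W to move --
(1,2): no bracket -> illegal
(1,3): no bracket -> illegal
(1,4): no bracket -> illegal
(1,5): flips 3 -> legal
(1,6): flips 3 -> legal
(2,2): flips 2 -> legal
(2,6): no bracket -> illegal
(3,1): no bracket -> illegal
(3,2): flips 1 -> legal
(3,6): no bracket -> illegal
(3,7): flips 1 -> legal
(4,0): flips 1 -> legal
(4,1): no bracket -> illegal
(4,7): flips 1 -> legal
(5,0): flips 1 -> legal
(5,3): no bracket -> illegal
(5,4): no bracket -> illegal
(5,7): flips 1 -> legal
(6,0): no bracket -> illegal
(6,1): no bracket -> illegal
(6,6): no bracket -> illegal
(6,7): no bracket -> illegal
W mobility = 9

Answer: B=9 W=9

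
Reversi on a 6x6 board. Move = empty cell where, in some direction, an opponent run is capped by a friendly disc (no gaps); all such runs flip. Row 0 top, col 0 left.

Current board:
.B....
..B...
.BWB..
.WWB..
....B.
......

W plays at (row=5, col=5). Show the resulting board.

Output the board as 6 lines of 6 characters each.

Answer: .B....
..B...
.BWB..
.WWW..
....W.
.....W

Derivation:
Place W at (5,5); scan 8 dirs for brackets.
Dir NW: opp run (4,4) (3,3) capped by W -> flip
Dir N: first cell '.' (not opp) -> no flip
Dir NE: edge -> no flip
Dir W: first cell '.' (not opp) -> no flip
Dir E: edge -> no flip
Dir SW: edge -> no flip
Dir S: edge -> no flip
Dir SE: edge -> no flip
All flips: (3,3) (4,4)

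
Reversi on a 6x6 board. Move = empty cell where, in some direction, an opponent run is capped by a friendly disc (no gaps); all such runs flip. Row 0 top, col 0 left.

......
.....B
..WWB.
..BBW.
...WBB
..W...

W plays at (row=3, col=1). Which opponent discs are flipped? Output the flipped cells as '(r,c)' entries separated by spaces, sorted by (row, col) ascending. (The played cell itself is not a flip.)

Answer: (3,2) (3,3)

Derivation:
Dir NW: first cell '.' (not opp) -> no flip
Dir N: first cell '.' (not opp) -> no flip
Dir NE: first cell 'W' (not opp) -> no flip
Dir W: first cell '.' (not opp) -> no flip
Dir E: opp run (3,2) (3,3) capped by W -> flip
Dir SW: first cell '.' (not opp) -> no flip
Dir S: first cell '.' (not opp) -> no flip
Dir SE: first cell '.' (not opp) -> no flip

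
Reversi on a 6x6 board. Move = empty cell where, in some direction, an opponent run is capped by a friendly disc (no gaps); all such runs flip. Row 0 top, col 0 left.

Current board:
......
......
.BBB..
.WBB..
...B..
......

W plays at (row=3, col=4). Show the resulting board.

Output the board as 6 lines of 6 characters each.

Place W at (3,4); scan 8 dirs for brackets.
Dir NW: opp run (2,3), next='.' -> no flip
Dir N: first cell '.' (not opp) -> no flip
Dir NE: first cell '.' (not opp) -> no flip
Dir W: opp run (3,3) (3,2) capped by W -> flip
Dir E: first cell '.' (not opp) -> no flip
Dir SW: opp run (4,3), next='.' -> no flip
Dir S: first cell '.' (not opp) -> no flip
Dir SE: first cell '.' (not opp) -> no flip
All flips: (3,2) (3,3)

Answer: ......
......
.BBB..
.WWWW.
...B..
......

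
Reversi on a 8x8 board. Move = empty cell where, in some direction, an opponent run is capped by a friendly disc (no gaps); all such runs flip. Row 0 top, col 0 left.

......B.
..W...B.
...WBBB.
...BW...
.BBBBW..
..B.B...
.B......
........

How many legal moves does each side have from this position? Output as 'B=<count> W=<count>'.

Answer: B=5 W=9

Derivation:
-- B to move --
(0,1): no bracket -> illegal
(0,2): no bracket -> illegal
(0,3): no bracket -> illegal
(1,1): no bracket -> illegal
(1,3): flips 1 -> legal
(1,4): no bracket -> illegal
(2,1): no bracket -> illegal
(2,2): flips 1 -> legal
(3,2): no bracket -> illegal
(3,5): flips 1 -> legal
(3,6): flips 1 -> legal
(4,6): flips 1 -> legal
(5,5): no bracket -> illegal
(5,6): no bracket -> illegal
B mobility = 5
-- W to move --
(0,5): no bracket -> illegal
(0,7): flips 2 -> legal
(1,3): no bracket -> illegal
(1,4): flips 1 -> legal
(1,5): no bracket -> illegal
(1,7): no bracket -> illegal
(2,2): no bracket -> illegal
(2,7): flips 3 -> legal
(3,0): no bracket -> illegal
(3,1): no bracket -> illegal
(3,2): flips 1 -> legal
(3,5): no bracket -> illegal
(3,6): no bracket -> illegal
(3,7): no bracket -> illegal
(4,0): flips 4 -> legal
(5,0): no bracket -> illegal
(5,1): no bracket -> illegal
(5,3): flips 2 -> legal
(5,5): no bracket -> illegal
(6,0): no bracket -> illegal
(6,2): no bracket -> illegal
(6,3): flips 1 -> legal
(6,4): flips 2 -> legal
(6,5): no bracket -> illegal
(7,0): flips 3 -> legal
(7,1): no bracket -> illegal
(7,2): no bracket -> illegal
W mobility = 9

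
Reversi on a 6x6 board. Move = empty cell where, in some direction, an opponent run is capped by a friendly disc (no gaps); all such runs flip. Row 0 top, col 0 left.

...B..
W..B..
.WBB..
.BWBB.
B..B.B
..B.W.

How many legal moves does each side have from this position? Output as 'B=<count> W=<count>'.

Answer: B=4 W=6

Derivation:
-- B to move --
(0,0): no bracket -> illegal
(0,1): no bracket -> illegal
(1,1): flips 1 -> legal
(1,2): no bracket -> illegal
(2,0): flips 1 -> legal
(3,0): no bracket -> illegal
(4,1): flips 1 -> legal
(4,2): flips 1 -> legal
(4,4): no bracket -> illegal
(5,3): no bracket -> illegal
(5,5): no bracket -> illegal
B mobility = 4
-- W to move --
(0,2): no bracket -> illegal
(0,4): no bracket -> illegal
(1,1): no bracket -> illegal
(1,2): flips 1 -> legal
(1,4): flips 1 -> legal
(2,0): no bracket -> illegal
(2,4): flips 2 -> legal
(2,5): no bracket -> illegal
(3,0): flips 1 -> legal
(3,5): flips 2 -> legal
(4,1): flips 1 -> legal
(4,2): no bracket -> illegal
(4,4): no bracket -> illegal
(5,0): no bracket -> illegal
(5,1): no bracket -> illegal
(5,3): no bracket -> illegal
(5,5): no bracket -> illegal
W mobility = 6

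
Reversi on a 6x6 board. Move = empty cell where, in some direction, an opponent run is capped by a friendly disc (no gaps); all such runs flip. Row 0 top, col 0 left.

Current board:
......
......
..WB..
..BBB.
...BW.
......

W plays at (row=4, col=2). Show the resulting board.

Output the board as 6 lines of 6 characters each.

Place W at (4,2); scan 8 dirs for brackets.
Dir NW: first cell '.' (not opp) -> no flip
Dir N: opp run (3,2) capped by W -> flip
Dir NE: opp run (3,3), next='.' -> no flip
Dir W: first cell '.' (not opp) -> no flip
Dir E: opp run (4,3) capped by W -> flip
Dir SW: first cell '.' (not opp) -> no flip
Dir S: first cell '.' (not opp) -> no flip
Dir SE: first cell '.' (not opp) -> no flip
All flips: (3,2) (4,3)

Answer: ......
......
..WB..
..WBB.
..WWW.
......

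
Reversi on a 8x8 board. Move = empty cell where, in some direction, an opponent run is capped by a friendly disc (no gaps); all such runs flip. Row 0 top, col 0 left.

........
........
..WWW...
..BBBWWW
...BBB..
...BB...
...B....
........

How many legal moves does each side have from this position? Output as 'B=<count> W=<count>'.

-- B to move --
(1,1): flips 1 -> legal
(1,2): flips 2 -> legal
(1,3): flips 1 -> legal
(1,4): flips 2 -> legal
(1,5): flips 1 -> legal
(2,1): no bracket -> illegal
(2,5): flips 1 -> legal
(2,6): flips 1 -> legal
(2,7): flips 1 -> legal
(3,1): no bracket -> illegal
(4,6): no bracket -> illegal
(4,7): no bracket -> illegal
B mobility = 8
-- W to move --
(2,1): no bracket -> illegal
(2,5): no bracket -> illegal
(3,1): flips 3 -> legal
(4,1): flips 1 -> legal
(4,2): flips 2 -> legal
(4,6): no bracket -> illegal
(5,2): no bracket -> illegal
(5,5): flips 3 -> legal
(5,6): flips 2 -> legal
(6,2): flips 2 -> legal
(6,4): flips 3 -> legal
(6,5): no bracket -> illegal
(7,2): flips 3 -> legal
(7,3): flips 4 -> legal
(7,4): no bracket -> illegal
W mobility = 9

Answer: B=8 W=9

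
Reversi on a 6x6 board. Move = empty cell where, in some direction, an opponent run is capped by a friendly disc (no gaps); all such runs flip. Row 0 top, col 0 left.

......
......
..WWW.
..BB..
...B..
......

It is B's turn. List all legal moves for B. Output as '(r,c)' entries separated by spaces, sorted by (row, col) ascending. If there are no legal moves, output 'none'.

(1,1): flips 1 -> legal
(1,2): flips 1 -> legal
(1,3): flips 1 -> legal
(1,4): flips 1 -> legal
(1,5): flips 1 -> legal
(2,1): no bracket -> illegal
(2,5): no bracket -> illegal
(3,1): no bracket -> illegal
(3,4): no bracket -> illegal
(3,5): no bracket -> illegal

Answer: (1,1) (1,2) (1,3) (1,4) (1,5)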